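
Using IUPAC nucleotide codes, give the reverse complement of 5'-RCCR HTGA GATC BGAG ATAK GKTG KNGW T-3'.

5'-AWCNMCAMCMTATCTCVGATCTCADYGGY-3'

Standard pairs A↔T, G↔C; ambiguity codes pair R↔Y, K↔M, W↔W, B↔V, H↔D, N↔N. Complement (YGGYDACTCTAGVCTCTATMCMACMNCWA), then reverse for 5'→3'.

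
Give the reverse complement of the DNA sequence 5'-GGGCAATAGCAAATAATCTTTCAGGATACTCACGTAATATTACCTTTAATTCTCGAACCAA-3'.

5'-TTGGTTCGAGAATTAAAGGTAATATTACGTGAGTATCCTGAAAGATTATTTGCTATTGCCC-3'

Complement each base (A↔T, G↔C): CCCGTTATCGTTTATTAGAAAGTCCTATGAGTGCATTATAATGGAAATTAAGAGCTTGGTT. Then reverse.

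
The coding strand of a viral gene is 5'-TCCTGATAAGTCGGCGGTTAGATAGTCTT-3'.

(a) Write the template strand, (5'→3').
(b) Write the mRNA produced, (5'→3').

(a) 5′-AAGACTATCTAACCGCCGACTTATCAGGA-3′
(b) 5'-UCCUGAUAAGUCGGCGGUUAGAUAGUCUU-3'

(a) The template strand is the reverse complement of the coding strand: complement AGGACTATTCAGCCGCCAATCTATCAGAA, then reverse.
(b) mRNA matches the coding strand with T→U.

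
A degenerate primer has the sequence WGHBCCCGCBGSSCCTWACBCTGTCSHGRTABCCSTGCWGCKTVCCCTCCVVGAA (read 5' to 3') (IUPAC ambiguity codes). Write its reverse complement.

5′-TTCBBGGAGGGBAMGCWGCASGGVTAYCDSGACAGVGTWAGGSSCVGCGGGVDCW-3′

Standard pairs A↔T, G↔C; ambiguity codes pair R↔Y, K↔M, W↔W, S↔S, B↔V, H↔D. Complement (WCDVGGGCGVCSSGGAWTGVGACAGSDCYATVGGSACGWCGMABGGGAGGBBCTT), then reverse for 5'→3'.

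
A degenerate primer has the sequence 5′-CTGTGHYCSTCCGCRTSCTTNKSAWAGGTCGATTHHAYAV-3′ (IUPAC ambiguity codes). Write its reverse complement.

5′-BTRTDDAATCGACCTWTSMNAAGSAYGCGGASGRDCACAG-3′

Standard pairs A↔T, G↔C; ambiguity codes pair R↔Y, K↔M, W↔W, S↔S, H↔D, V↔B, N↔N. Complement (GACACDRGSAGGCGYASGAANMSTWTCCAGCTAADDTRTB), then reverse for 5'→3'.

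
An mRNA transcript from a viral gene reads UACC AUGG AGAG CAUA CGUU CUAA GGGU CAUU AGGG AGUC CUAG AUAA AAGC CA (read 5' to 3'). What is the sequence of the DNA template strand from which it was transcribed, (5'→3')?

Replace U with T to get the coding DNA strand: TACCATGGAGAGCATACGTTCTAAGGGTCATTAGGGAGTCCTAGATAAAAGCCA. The template strand is its reverse complement (complement ATGGTACCTCTCGTATGCAAGATTCCCAGTAATCCCTCAGGATCTATTTTCGGT, then reverse).

5'-TGGCTTTTATCTAGGACTCCCTAATGACCCTTAGAACGTATGCTCTCCATGGTA-3'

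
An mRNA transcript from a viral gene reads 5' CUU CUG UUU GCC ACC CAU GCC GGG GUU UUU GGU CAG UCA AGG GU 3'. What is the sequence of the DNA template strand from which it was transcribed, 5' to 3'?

Replace U with T to get the coding DNA strand: CTTCTGTTTGCCACCCATGCCGGGGTTTTTGGTCAGTCAAGGGT. The template strand is its reverse complement (complement GAAGACAAACGGTGGGTACGGCCCCAAAAACCAGTCAGTTCCCA, then reverse).

5′-ACCCTTGACTGACCAAAAACCCCGGCATGGGTGGCAAACAGAAG-3′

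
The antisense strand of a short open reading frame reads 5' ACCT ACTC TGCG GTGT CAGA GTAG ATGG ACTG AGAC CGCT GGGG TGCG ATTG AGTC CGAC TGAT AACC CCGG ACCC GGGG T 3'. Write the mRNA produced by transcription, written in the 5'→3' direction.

The mRNA has the sequence of the coding strand (reverse complement of the template) with T→U. Reverse complement of ACCTACTCTGCGGTGTCAGAGTAGATGGACTGAGACCGCTGGGGTGCGATTGAGTCCGACTGATAACCCCGGACCCGGGGT is ACCCCGGGTCCGGGGTTATCAGTCGGACTCAATCGCACCCCAGCGGTCTCAGTCCATCTACTCTGACACCGCAGAGTAGGT; then T→U.

5'-ACCCCGGGUCCGGGGUUAUCAGUCGGACUCAAUCGCACCCCAGCGGUCUCAGUCCAUCUACUCUGACACCGCAGAGUAGGU-3'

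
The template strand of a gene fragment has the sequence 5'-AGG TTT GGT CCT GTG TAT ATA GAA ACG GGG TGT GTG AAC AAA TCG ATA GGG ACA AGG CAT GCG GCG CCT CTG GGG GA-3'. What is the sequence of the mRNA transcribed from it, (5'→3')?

RNA polymerase reads the template 3'→5' and synthesizes mRNA 5'→3' by base-pairing (A→U, T→A, G↔C). The complement of the template is TCCAAACCAGGACACATATATCTTTGCCCCACACACTTGTTTAGCTATCCCTGTTCCGTACGCCGCGGAGACCCCCT; antiparallel, so 5'→3' the coding strand is TCCCCCAGAGGCGCCGCATGCCTTGTCCCTATCGATTTGTTCACACACCCCGTTTCTATATACACAGGACCAAACCT. Replace T with U for the mRNA.

5'-UCCCCCAGAGGCGCCGCAUGCCUUGUCCCUAUCGAUUUGUUCACACACCCCGUUUCUAUAUACACAGGACCAAACCU-3'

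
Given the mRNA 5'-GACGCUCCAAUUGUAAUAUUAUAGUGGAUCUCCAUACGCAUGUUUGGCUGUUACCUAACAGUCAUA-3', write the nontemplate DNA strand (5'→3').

5'-GACGCTCCAATTGTAATATTATAGTGGATCTCCATACGCATGTTTGGCTGTTACCTAACAGTCATA-3'

The coding DNA strand has the same 5'→3' sequence as the mRNA with U replaced by T.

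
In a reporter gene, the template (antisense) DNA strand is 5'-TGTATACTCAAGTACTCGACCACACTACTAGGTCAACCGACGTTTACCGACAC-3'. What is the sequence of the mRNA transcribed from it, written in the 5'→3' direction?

5′-GUGUCGGUAAACGUCGGUUGACCUAGUAGUGUGGUCGAGUACUUGAGUAUACA-3′

The mRNA has the sequence of the coding strand (reverse complement of the template) with T→U. Reverse complement of TGTATACTCAAGTACTCGACCACACTACTAGGTCAACCGACGTTTACCGACAC is GTGTCGGTAAACGTCGGTTGACCTAGTAGTGTGGTCGAGTACTTGAGTATACA; then T→U.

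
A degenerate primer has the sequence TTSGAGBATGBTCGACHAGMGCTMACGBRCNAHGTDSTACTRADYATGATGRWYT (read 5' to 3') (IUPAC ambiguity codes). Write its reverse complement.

5'-ARWYCATCATRHTYAGTASHACDTNGYVCGTKAGCKCTDGTCGAVCATVCTCSAA-3'

Standard pairs A↔T, G↔C; ambiguity codes pair R↔Y, M↔K, W↔W, S↔S, B↔V, D↔H, N↔N. Complement (AASCTCVTACVAGCTGDTCKCGAKTGCVYGNTDCAHSATGAYTHRTACTACYWRA), then reverse for 5'→3'.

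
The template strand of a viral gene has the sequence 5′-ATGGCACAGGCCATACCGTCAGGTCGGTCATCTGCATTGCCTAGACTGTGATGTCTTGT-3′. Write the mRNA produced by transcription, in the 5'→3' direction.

5′-ACAAGACAUCACAGUCUAGGCAAUGCAGAUGACCGACCUGACGGUAUGGCCUGUGCCAU-3′

The mRNA has the sequence of the coding strand (reverse complement of the template) with T→U. Reverse complement of ATGGCACAGGCCATACCGTCAGGTCGGTCATCTGCATTGCCTAGACTGTGATGTCTTGT is ACAAGACATCACAGTCTAGGCAATGCAGATGACCGACCTGACGGTATGGCCTGTGCCAT; then T→U.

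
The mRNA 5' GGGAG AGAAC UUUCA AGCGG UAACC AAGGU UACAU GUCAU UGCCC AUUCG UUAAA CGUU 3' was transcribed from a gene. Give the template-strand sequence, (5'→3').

5'-AACGTTTAACGAATGGGCAATGACATGTAACCTTGGTTACCGCTTGAAAGTTCTCTCCC-3'

Replace U with T to get the coding DNA strand: GGGAGAGAACTTTCAAGCGGTAACCAAGGTTACATGTCATTGCCCATTCGTTAAACGTT. The template strand is its reverse complement (complement CCCTCTCTTGAAAGTTCGCCATTGGTTCCAATGTACAGTAACGGGTAAGCAATTTGCAA, then reverse).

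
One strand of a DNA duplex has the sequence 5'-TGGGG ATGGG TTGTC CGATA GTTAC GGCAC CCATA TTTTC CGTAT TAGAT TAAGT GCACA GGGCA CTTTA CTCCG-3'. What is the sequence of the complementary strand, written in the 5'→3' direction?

Pairing A↔T and G↔C gives ACCCCTACCCAACAGGCTATCAATGCCGTGGGTATAAAAGGCATAATCTAATTCACGTGTCCCGTGAAATGAGGC, running 3'→5'. Reverse for the 5'→3' convention.

5'-CGGAGTAAAGTGCCCTGTGCACTTAATCTAATACGGAAAATATGGGTGCCGTAACTATCGGACAACCCATCCCCA-3'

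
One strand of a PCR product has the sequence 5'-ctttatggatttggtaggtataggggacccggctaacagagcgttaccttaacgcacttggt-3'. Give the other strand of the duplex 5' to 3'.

5′-ACCAAGTGCGTTAAGGTAACGCTCTGTTAGCCGGGTCCCCTATACCTACCAAATCCATAAAG-3′

The complement of CTTTATGGATTTGGTAGGTATAGGGGACCCGGCTAACAGAGCGTTACCTTAACGCACTTGGT is GAAATACCTAAACCATCCATATCCCCTGGGCCGATTGTCTCGCAATGGAATTGCGTGAACCA (A↔T, G↔C). DNA strands are antiparallel, so the complementary strand runs 3'→5'; reversing gives the 5'→3' form.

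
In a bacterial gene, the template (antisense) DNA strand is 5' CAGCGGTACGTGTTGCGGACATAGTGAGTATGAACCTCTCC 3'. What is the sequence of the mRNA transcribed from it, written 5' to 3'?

The mRNA has the sequence of the coding strand (reverse complement of the template) with T→U. Reverse complement of CAGCGGTACGTGTTGCGGACATAGTGAGTATGAACCTCTCC is GGAGAGGTTCATACTCACTATGTCCGCAACACGTACCGCTG; then T→U.

5'-GGAGAGGUUCAUACUCACUAUGUCCGCAACACGUACCGCUG-3'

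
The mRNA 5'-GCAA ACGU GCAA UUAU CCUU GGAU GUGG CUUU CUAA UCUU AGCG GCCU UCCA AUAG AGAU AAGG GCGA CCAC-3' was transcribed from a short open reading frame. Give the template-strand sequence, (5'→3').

5′-GTGGTCGCCCTTATCTCTATTGGAAGGCCGCTAAGATTAGAAAGCCACATCCAAGGATAATTGCACGTTTGC-3′

Replace U with T to get the coding DNA strand: GCAAACGTGCAATTATCCTTGGATGTGGCTTTCTAATCTTAGCGGCCTTCCAATAGAGATAAGGGCGACCAC. The template strand is its reverse complement (complement CGTTTGCACGTTAATAGGAACCTACACCGAAAGATTAGAATCGCCGGAAGGTTATCTCTATTCCCGCTGGTG, then reverse).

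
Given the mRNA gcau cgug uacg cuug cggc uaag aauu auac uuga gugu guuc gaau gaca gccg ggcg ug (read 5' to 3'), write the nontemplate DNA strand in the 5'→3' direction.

The coding DNA strand has the same 5'→3' sequence as the mRNA with U replaced by T.

5'-GCATCGTGTACGCTTGCGGCTAAGAATTATACTTGAGTGTGTTCGAATGACAGCCGGGCGTG-3'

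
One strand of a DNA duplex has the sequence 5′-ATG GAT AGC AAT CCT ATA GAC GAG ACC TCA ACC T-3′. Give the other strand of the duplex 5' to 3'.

5'-AGGTTGAGGTCTCGTCTATAGGATTGCTATCCAT-3'

The complement of ATGGATAGCAATCCTATAGACGAGACCTCAACCT is TACCTATCGTTAGGATATCTGCTCTGGAGTTGGA (A↔T, G↔C). DNA strands are antiparallel, so the complementary strand runs 3'→5'; reversing gives the 5'→3' form.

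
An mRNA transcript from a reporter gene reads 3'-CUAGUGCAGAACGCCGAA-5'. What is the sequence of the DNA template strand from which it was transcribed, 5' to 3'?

Written 5'→3' the mRNA is AAGCCGCAAGACGUGAUC, so the coding DNA strand is AAGCCGCAAGACGTGATC. The template is its reverse complement.

5′-GATCACGTCTTGCGGCTT-3′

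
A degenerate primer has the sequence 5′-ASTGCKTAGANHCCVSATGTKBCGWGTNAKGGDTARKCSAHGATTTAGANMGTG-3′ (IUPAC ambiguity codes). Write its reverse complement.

Standard pairs A↔T, G↔C; ambiguity codes pair R↔Y, M↔K, W↔W, S↔S, B↔V, D↔H, N↔N. Complement (TSACGMATCTNDGGBSTACAMVGCWCANTMCCHATYMGSTDCTAAATCTNKCAC), then reverse for 5'→3'.

5′-CACKNTCTAAATCDTSGMYTAHCCMTNACWCGVMACATSBGGDNTCTAMGCAST-3′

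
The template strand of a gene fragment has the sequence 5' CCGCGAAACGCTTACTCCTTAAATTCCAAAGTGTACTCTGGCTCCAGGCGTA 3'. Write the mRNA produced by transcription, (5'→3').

5'-UACGCCUGGAGCCAGAGUACACUUUGGAAUUUAAGGAGUAAGCGUUUCGCGG-3'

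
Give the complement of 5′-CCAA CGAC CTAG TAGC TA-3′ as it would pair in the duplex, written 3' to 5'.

Base-pairing A↔T, G↔C gives the complement. The complementary strand is antiparallel, so paired with a 5'→3' strand it runs 3'→5'.

3'-GGTTGCTGGATCATCGAT-5'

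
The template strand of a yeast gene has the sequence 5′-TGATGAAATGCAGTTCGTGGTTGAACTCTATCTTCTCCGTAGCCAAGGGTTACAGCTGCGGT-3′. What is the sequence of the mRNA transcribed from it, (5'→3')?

RNA polymerase reads the template 3'→5' and synthesizes mRNA 5'→3' by base-pairing (A→U, T→A, G↔C). The complement of the template is ACTACTTTACGTCAAGCACCAACTTGAGATAGAAGAGGCATCGGTTCCCAATGTCGACGCCA; antiparallel, so 5'→3' the coding strand is ACCGCAGCTGTAACCCTTGGCTACGGAGAAGATAGAGTTCAACCACGAACTGCATTTCATCA. Replace T with U for the mRNA.

5'-ACCGCAGCUGUAACCCUUGGCUACGGAGAAGAUAGAGUUCAACCACGAACUGCAUUUCAUCA-3'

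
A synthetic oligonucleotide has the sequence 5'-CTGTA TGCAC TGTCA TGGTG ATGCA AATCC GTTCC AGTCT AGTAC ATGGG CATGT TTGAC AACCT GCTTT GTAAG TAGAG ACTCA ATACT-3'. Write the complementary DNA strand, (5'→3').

5'-AGTATTGAGTCTCTACTTACAAAGCAGGTTGTCAAACATGCCCATGTACTAGACTGGAACGGATTTGCATCACCATGACAGTGCATACAG-3'

Pairing A↔T and G↔C gives GACATACGTGACAGTACCACTACGTTTAGGCAAGGTCAGATCATGTACCCGTACAAACTGTTGGACGAAACATTCATCTCTGAGTTATGA, running 3'→5'. Reverse for the 5'→3' convention.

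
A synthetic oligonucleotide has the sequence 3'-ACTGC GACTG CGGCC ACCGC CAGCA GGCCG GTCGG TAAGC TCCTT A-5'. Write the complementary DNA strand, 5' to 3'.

The strand is given 3'→5', so its complement runs 5'→3' in the same left-to-right order: pair each base A↔T, G↔C.

5'-TGACGCTGACGCCGGTGGCGGTCGTCCGGCCAGCCATTCGAGGAAT-3'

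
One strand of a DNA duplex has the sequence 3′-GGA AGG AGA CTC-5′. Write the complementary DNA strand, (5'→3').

5'-CCTTCCTCTGAG-3'

The strand is given 3'→5', so its complement runs 5'→3' in the same left-to-right order: pair each base A↔T, G↔C.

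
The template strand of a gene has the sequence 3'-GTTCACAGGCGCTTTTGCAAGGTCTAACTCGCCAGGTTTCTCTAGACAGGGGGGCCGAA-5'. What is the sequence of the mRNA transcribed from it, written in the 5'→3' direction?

5'-CAAGUGUCCGCGAAAACGUUCCAGAUUGAGCGGUCCAAAGAGAUCUGUCCCCCCGGCUU-3'

Reading the template 3'→5' as shown, RNA polymerase pairs each base (A→U, T→A, G↔C) to build mRNA 5'→3' directly.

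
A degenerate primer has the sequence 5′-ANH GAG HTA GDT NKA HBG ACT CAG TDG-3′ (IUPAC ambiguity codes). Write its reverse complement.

5′-CHACTGAGTCVDTMNAHCTADCTCDNT-3′

Standard pairs A↔T, G↔C; ambiguity codes pair K↔M, B↔V, D↔H, N↔N. Complement (TNDCTCDATCHANMTDVCTGAGTCAHC), then reverse for 5'→3'.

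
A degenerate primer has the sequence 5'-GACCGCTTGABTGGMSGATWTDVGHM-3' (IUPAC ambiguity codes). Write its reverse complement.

Standard pairs A↔T, G↔C; ambiguity codes pair M↔K, W↔W, S↔S, B↔V, D↔H. Complement (CTGGCGAACTVACCKSCTAWAHBCDK), then reverse for 5'→3'.

5'-KDCBHAWATCSKCCAVTCAAGCGGTC-3'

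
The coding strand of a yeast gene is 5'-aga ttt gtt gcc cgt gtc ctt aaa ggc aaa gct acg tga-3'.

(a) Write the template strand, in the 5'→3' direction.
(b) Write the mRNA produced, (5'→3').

(a) 5'-TCACGTAGCTTTGCCTTTAAGGACACGGGCAACAAATCT-3'
(b) 5'-AGAUUUGUUGCCCGUGUCCUUAAAGGCAAAGCUACGUGA-3'

(a) The template strand is the reverse complement of the coding strand: complement TCTAAACAACGGGCACAGGAATTTCCGTTTCGATGCACT, then reverse.
(b) mRNA matches the coding strand with T→U.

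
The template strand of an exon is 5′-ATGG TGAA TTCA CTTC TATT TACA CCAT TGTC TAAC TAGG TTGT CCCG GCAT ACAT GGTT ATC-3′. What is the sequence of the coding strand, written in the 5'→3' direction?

The coding strand is complementary and antiparallel to the template: take the complement (A↔T, G↔C) and reverse.

5'-GATAACCATGTATGCCGGGACAACCTAGTTAGACAATGGTGTAAATAGAAGTGAATTCACCAT-3'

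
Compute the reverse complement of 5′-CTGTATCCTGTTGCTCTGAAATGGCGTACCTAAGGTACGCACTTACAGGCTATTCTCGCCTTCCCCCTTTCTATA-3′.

5'-TATAGAAAGGGGGAAGGCGAGAATAGCCTGTAAGTGCGTACCTTAGGTACGCCATTTCAGAGCAACAGGATACAG-3'

Complement each base (A↔T, G↔C): GACATAGGACAACGAGACTTTACCGCATGGATTCCATGCGTGAATGTCCGATAAGAGCGGAAGGGGGAAAGATAT. Then reverse.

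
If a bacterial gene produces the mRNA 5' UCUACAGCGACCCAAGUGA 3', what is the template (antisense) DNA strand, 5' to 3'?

5′-TCACTTGGGTCGCTGTAGA-3′

Replace U with T to get the coding DNA strand: TCTACAGCGACCCAAGTGA. The template strand is its reverse complement (complement AGATGTCGCTGGGTTCACT, then reverse).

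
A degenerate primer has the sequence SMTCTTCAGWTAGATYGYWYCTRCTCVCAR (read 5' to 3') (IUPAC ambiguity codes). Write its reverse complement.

5'-YTGBGAGYAGRWRCRATCTAWCTGAAGAKS-3'

Standard pairs A↔T, G↔C; ambiguity codes pair R↔Y, M↔K, W↔W, S↔S, V↔B. Complement (SKAGAAGTCWATCTARCRWRGAYGAGBGTY), then reverse for 5'→3'.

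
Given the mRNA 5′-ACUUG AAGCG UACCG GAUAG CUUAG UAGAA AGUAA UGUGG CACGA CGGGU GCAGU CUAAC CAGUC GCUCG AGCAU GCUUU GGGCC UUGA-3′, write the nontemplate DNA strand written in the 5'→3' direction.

5'-ACTTGAAGCGTACCGGATAGCTTAGTAGAAAGTAATGTGGCACGACGGGTGCAGTCTAACCAGTCGCTCGAGCATGCTTTGGGCCTTGA-3'

The coding DNA strand has the same 5'→3' sequence as the mRNA with U replaced by T.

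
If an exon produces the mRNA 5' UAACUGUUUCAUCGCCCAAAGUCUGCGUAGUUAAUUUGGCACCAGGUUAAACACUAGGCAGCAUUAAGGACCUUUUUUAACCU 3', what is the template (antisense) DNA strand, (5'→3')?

5'-AGGTTAAAAAAGGTCCTTAATGCTGCCTAGTGTTTAACCTGGTGCCAAATTAACTACGCAGACTTTGGGCGATGAAACAGTTA-3'

Replace U with T to get the coding DNA strand: TAACTGTTTCATCGCCCAAAGTCTGCGTAGTTAATTTGGCACCAGGTTAAACACTAGGCAGCATTAAGGACCTTTTTTAACCT. The template strand is its reverse complement (complement ATTGACAAAGTAGCGGGTTTCAGACGCATCAATTAAACCGTGGTCCAATTTGTGATCCGTCGTAATTCCTGGAAAAAATTGGA, then reverse).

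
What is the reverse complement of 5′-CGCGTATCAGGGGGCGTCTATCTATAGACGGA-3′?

5'-TCCGTCTATAGATAGACGCCCCCTGATACGCG-3'

Reading the sequence 3'→5' and pairing each base (A↔T, G↔C) gives the reverse complement directly.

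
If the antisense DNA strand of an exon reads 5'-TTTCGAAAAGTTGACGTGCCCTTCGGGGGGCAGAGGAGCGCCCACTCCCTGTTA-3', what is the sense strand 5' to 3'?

5'-TAACAGGGAGTGGGCGCTCCTCTGCCCCCCGAAGGGCACGTCAACTTTTCGAAA-3'

The coding strand is complementary and antiparallel to the template: take the complement (A↔T, G↔C) and reverse.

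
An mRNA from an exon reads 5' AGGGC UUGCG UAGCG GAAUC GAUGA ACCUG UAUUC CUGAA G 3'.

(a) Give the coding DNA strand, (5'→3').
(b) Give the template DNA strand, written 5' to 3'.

(a) 5'-AGGGCTTGCGTAGCGGAATCGATGAACCTGTATTCCTGAAG-3'
(b) 5'-CTTCAGGAATACAGGTTCATCGATTCCGCTACGCAAGCCCT-3'

(a) The coding strand matches the mRNA with U→T.
(b) The template strand is the reverse complement of the coding strand.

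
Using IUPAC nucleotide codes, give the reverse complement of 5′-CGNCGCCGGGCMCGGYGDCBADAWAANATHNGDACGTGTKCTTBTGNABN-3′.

Standard pairs A↔T, G↔C; ambiguity codes pair Y↔R, M↔K, W↔W, B↔V, D↔H, N↔N. Complement (GCNGCGGCCCGKGCCRCHGVTHTWTTNTADNCHTGCACAMGAAVACNTVN), then reverse for 5'→3'.

5′-NVTNCAVAAGMACACGTHCNDATNTTWTHTVGHCRCCGKGCCCGGCGNCG-3′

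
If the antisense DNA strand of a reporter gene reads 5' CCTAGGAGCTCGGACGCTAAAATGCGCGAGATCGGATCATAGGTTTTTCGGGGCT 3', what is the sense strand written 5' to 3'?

5'-AGCCCCGAAAAACCTATGATCCGATCTCGCGCATTTTAGCGTCCGAGCTCCTAGG-3'

The coding strand is complementary and antiparallel to the template: take the complement (A↔T, G↔C) and reverse.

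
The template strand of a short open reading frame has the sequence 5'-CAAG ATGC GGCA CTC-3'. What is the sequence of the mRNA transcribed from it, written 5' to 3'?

5'-GAGUGCCGCAUCUUG-3'

The mRNA has the sequence of the coding strand (reverse complement of the template) with T→U. Reverse complement of CAAGATGCGGCACTC is GAGTGCCGCATCTTG; then T→U.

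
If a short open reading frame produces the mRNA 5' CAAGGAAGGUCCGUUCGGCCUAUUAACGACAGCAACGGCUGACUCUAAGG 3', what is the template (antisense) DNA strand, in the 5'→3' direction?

Replace U with T to get the coding DNA strand: CAAGGAAGGTCCGTTCGGCCTATTAACGACAGCAACGGCTGACTCTAAGG. The template strand is its reverse complement (complement GTTCCTTCCAGGCAAGCCGGATAATTGCTGTCGTTGCCGACTGAGATTCC, then reverse).

5′-CCTTAGAGTCAGCCGTTGCTGTCGTTAATAGGCCGAACGGACCTTCCTTG-3′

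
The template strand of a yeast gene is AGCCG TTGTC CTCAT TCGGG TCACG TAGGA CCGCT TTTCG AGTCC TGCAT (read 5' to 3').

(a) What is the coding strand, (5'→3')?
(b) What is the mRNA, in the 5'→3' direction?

(a) 5'-ATGCAGGACTCGAAAAGCGGTCCTACGTGACCCGAATGAGGACAACGGCT-3'
(b) 5'-AUGCAGGACUCGAAAAGCGGUCCUACGUGACCCGAAUGAGGACAACGGCU-3'

(a) The coding strand is the reverse complement of the template: complement TCGGCAACAGGAGTAAGCCCAGTGCATCCTGGCGAAAAGCTCAGGACGTA, then reverse.
(b) mRNA has the coding-strand sequence with T→U.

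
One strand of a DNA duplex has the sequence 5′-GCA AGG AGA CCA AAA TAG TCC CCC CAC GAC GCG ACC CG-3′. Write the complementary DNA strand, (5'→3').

5'-CGGGTCGCGTCGTGGGGGGACTATTTTGGTCTCCTTGC-3'

The complement of GCAAGGAGACCAAAATAGTCCCCCCACGACGCGACCCG is CGTTCCTCTGGTTTTATCAGGGGGGTGCTGCGCTGGGC (A↔T, G↔C). DNA strands are antiparallel, so the complementary strand runs 3'→5'; reversing gives the 5'→3' form.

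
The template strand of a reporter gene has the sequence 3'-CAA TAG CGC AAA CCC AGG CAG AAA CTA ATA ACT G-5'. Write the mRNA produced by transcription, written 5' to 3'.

5′-GUUAUCGCGUUUGGGUCCGUCUUUGAUUAUUGAC-3′

Reading the template 3'→5' as shown, RNA polymerase pairs each base (A→U, T→A, G↔C) to build mRNA 5'→3' directly.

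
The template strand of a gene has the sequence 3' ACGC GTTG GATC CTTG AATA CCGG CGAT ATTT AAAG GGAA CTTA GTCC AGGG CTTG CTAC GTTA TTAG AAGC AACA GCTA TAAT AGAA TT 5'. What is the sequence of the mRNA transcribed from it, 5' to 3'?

5′-UGCGCAACCUAGGAACUUAUGGCCGCUAUAAAUUUCCCUUGAAUCAGGUCCCGAACGAUGCAAUAAUCUUCGUUGUCGAUAUUAUCUUAA-3′

Reading the template 3'→5' as shown, RNA polymerase pairs each base (A→U, T→A, G↔C) to build mRNA 5'→3' directly.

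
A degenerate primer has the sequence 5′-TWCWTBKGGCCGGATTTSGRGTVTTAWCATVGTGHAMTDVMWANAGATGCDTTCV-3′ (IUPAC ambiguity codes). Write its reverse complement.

5'-BGAAHGCATCTNTWKBHAKTDCACBATGWTAABACYCSAAATCCGGCCMVAWGWA-3'

Standard pairs A↔T, G↔C; ambiguity codes pair R↔Y, M↔K, W↔W, S↔S, B↔V, D↔H, N↔N. Complement (AWGWAVMCCGGCCTAAASCYCABAATWGTABCACDTKAHBKWTNTCTACGHAAGB), then reverse for 5'→3'.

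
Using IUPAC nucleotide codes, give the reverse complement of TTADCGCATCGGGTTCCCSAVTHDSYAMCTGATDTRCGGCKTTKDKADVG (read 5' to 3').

5'-CBHTMHMAAMGCCGYAHATCAGKTRSHDABTSGGGAACCCGATGCGHTAA-3'

Standard pairs A↔T, G↔C; ambiguity codes pair R↔Y, M↔K, S↔S, D↔H, V↔B. Complement (AATHGCGTAGCCCAAGGGSTBADHSRTKGACTAHAYGCCGMAAMHMTHBC), then reverse for 5'→3'.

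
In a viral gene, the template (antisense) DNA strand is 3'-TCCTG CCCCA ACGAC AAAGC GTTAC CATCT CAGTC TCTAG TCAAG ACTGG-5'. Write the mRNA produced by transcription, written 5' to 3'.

Reading the template 3'→5' as shown, RNA polymerase pairs each base (A→U, T→A, G↔C) to build mRNA 5'→3' directly.

5'-AGGACGGGGUUGCUGUUUCGCAAUGGUAGAGUCAGAGAUCAGUUCUGACC-3'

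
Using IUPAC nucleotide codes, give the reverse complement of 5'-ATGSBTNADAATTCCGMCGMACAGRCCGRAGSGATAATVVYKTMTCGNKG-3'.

Standard pairs A↔T, G↔C; ambiguity codes pair R↔Y, M↔K, S↔S, B↔V, D↔H, N↔N. Complement (TACSVANTHTTAAGGCKGCKTGTCYGGCYTCSCTATTABBRMAKAGCNMC), then reverse for 5'→3'.

5′-CMNCGAKAMRBBATTATCSCTYCGGYCTGTKCGKCGGAATTHTNAVSCAT-3′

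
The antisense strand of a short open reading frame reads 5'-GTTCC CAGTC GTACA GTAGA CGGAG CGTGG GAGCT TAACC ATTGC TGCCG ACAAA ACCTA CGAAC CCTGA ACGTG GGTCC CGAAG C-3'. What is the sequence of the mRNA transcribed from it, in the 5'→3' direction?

The mRNA has the sequence of the coding strand (reverse complement of the template) with T→U. Reverse complement of GTTCCCAGTCGTACAGTAGACGGAGCGTGGGAGCTTAACCATTGCTGCCGACAAAACCTACGAACCCTGAACGTGGGTCCCGAAGC is GCTTCGGGACCCACGTTCAGGGTTCGTAGGTTTTGTCGGCAGCAATGGTTAAGCTCCCACGCTCCGTCTACTGTACGACTGGGAAC; then T→U.

5'-GCUUCGGGACCCACGUUCAGGGUUCGUAGGUUUUGUCGGCAGCAAUGGUUAAGCUCCCACGCUCCGUCUACUGUACGACUGGGAAC-3'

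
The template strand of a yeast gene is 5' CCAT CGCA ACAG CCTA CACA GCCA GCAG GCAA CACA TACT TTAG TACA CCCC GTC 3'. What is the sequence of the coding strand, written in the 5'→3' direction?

5'-GACGGGGTGTACTAAAGTATGTGTTGCCTGCTGGCTGTGTAGGCTGTTGCGATGG-3'

The coding strand is complementary and antiparallel to the template: take the complement (A↔T, G↔C) and reverse.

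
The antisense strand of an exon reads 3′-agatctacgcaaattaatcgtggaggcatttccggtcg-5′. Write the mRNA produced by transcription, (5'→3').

Reading the template 3'→5' as shown, RNA polymerase pairs each base (A→U, T→A, G↔C) to build mRNA 5'→3' directly.

5'-UCUAGAUGCGUUUAAUUAGCACCUCCGUAAAGGCCAGC-3'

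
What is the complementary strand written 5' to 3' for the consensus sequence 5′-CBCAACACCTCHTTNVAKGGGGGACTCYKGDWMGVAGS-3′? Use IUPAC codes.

Standard pairs A↔T, G↔C; ambiguity codes pair Y↔R, M↔K, W↔W, S↔S, B↔V, D↔H, N↔N. Complement (GVGTTGTGGAGDAANBTMCCCCCTGAGRMCHWKCBTCS), then reverse for 5'→3'.

5'-SCTBCKWHCMRGAGTCCCCCMTBNAADGAGGTGTTGVG-3'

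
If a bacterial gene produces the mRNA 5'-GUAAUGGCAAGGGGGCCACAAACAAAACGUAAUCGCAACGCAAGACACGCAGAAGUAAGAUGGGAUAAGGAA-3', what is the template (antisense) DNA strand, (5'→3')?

Replace U with T to get the coding DNA strand: GTAATGGCAAGGGGGCCACAAACAAAACGTAATCGCAACGCAAGACACGCAGAAGTAAGATGGGATAAGGAA. The template strand is its reverse complement (complement CATTACCGTTCCCCCGGTGTTTGTTTTGCATTAGCGTTGCGTTCTGTGCGTCTTCATTCTACCCTATTCCTT, then reverse).

5'-TTCCTTATCCCATCTTACTTCTGCGTGTCTTGCGTTGCGATTACGTTTTGTTTGTGGCCCCCTTGCCATTAC-3'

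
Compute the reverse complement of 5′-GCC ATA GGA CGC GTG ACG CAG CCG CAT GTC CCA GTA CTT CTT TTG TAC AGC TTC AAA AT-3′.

5'-ATTTTGAAGCTGTACAAAAGAAGTACTGGGACATGCGGCTGCGTCACGCGTCCTATGGC-3'

Reading the sequence 3'→5' and pairing each base (A↔T, G↔C) gives the reverse complement directly.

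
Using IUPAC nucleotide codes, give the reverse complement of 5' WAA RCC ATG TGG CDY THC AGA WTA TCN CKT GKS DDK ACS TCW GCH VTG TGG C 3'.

Standard pairs A↔T, G↔C; ambiguity codes pair R↔Y, K↔M, W↔W, S↔S, D↔H, V↔B, N↔N. Complement (WTTYGGTACACCGHRADGTCTWATAGNGMACMSHHMTGSAGWCGDBACACCG), then reverse for 5'→3'.

5'-GCCACABDGCWGASGTMHHSMCAMGNGATAWTCTGDARHGCCACATGGYTTW-3'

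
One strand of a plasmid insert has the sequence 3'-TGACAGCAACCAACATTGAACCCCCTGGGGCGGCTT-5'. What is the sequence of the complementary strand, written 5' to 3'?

The strand is given 3'→5', so its complement runs 5'→3' in the same left-to-right order: pair each base A↔T, G↔C.

5'-ACTGTCGTTGGTTGTAACTTGGGGGACCCCGCCGAA-3'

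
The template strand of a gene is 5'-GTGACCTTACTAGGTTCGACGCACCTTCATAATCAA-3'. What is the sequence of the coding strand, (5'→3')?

5'-TTGATTATGAAGGTGCGTCGAACCTAGTAAGGTCAC-3'

The coding strand is complementary and antiparallel to the template: take the complement (A↔T, G↔C) and reverse.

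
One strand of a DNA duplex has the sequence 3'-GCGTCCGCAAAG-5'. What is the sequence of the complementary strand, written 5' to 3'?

5'-CGCAGGCGTTTC-3'

The strand is given 3'→5', so its complement runs 5'→3' in the same left-to-right order: pair each base A↔T, G↔C.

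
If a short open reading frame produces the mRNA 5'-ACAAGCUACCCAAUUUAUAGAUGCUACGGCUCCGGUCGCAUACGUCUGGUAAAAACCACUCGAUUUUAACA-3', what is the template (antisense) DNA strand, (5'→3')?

Replace U with T to get the coding DNA strand: ACAAGCTACCCAATTTATAGATGCTACGGCTCCGGTCGCATACGTCTGGTAAAAACCACTCGATTTTAACA. The template strand is its reverse complement (complement TGTTCGATGGGTTAAATATCTACGATGCCGAGGCCAGCGTATGCAGACCATTTTTGGTGAGCTAAAATTGT, then reverse).

5'-TGTTAAAATCGAGTGGTTTTTACCAGACGTATGCGACCGGAGCCGTAGCATCTATAAATTGGGTAGCTTGT-3'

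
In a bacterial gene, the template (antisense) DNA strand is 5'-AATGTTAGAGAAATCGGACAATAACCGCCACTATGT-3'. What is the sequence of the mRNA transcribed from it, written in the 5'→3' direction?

5'-ACAUAGUGGCGGUUAUUGUCCGAUUUCUCUAACAUU-3'

The mRNA has the sequence of the coding strand (reverse complement of the template) with T→U. Reverse complement of AATGTTAGAGAAATCGGACAATAACCGCCACTATGT is ACATAGTGGCGGTTATTGTCCGATTTCTCTAACATT; then T→U.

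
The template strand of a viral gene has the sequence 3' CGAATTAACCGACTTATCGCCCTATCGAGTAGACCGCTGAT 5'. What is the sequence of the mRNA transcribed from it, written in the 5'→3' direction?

Reading the template 3'→5' as shown, RNA polymerase pairs each base (A→U, T→A, G↔C) to build mRNA 5'→3' directly.

5'-GCUUAAUUGGCUGAAUAGCGGGAUAGCUCAUCUGGCGACUA-3'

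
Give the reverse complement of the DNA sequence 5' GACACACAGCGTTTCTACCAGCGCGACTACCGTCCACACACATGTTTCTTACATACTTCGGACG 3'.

5'-CGTCCGAAGTATGTAAGAAACATGTGTGTGGACGGTAGTCGCGCTGGTAGAAACGCTGTGTGTC-3'

Complement each base (A↔T, G↔C): CTGTGTGTCGCAAAGATGGTCGCGCTGATGGCAGGTGTGTGTACAAAGAATGTATGAAGCCTGC. Then reverse.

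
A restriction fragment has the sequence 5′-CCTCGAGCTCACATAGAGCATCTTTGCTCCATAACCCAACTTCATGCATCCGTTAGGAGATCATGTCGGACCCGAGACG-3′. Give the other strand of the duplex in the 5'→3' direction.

5'-CGTCTCGGGTCCGACATGATCTCCTAACGGATGCATGAAGTTGGGTTATGGAGCAAAGATGCTCTATGTGAGCTCGAGG-3'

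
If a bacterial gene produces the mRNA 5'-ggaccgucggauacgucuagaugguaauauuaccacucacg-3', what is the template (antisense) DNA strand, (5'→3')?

5′-CGTGAGTGGTAATATTACCATCTAGACGTATCCGACGGTCC-3′

Replace U with T to get the coding DNA strand: GGACCGTCGGATACGTCTAGATGGTAATATTACCACTCACG. The template strand is its reverse complement (complement CCTGGCAGCCTATGCAGATCTACCATTATAATGGTGAGTGC, then reverse).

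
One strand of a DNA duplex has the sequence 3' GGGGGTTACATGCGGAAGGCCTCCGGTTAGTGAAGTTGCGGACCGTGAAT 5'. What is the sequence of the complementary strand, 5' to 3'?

5'-CCCCCAATGTACGCCTTCCGGAGGCCAATCACTTCAACGCCTGGCACTTA-3'

The strand is given 3'→5', so its complement runs 5'→3' in the same left-to-right order: pair each base A↔T, G↔C.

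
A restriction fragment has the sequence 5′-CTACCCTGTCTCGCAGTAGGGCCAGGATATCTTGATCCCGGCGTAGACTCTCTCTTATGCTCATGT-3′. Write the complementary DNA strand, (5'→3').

The complement of CTACCCTGTCTCGCAGTAGGGCCAGGATATCTTGATCCCGGCGTAGACTCTCTCTTATGCTCATGT is GATGGGACAGAGCGTCATCCCGGTCCTATAGAACTAGGGCCGCATCTGAGAGAGAATACGAGTACA (A↔T, G↔C). DNA strands are antiparallel, so the complementary strand runs 3'→5'; reversing gives the 5'→3' form.

5'-ACATGAGCATAAGAGAGAGTCTACGCCGGGATCAAGATATCCTGGCCCTACTGCGAGACAGGGTAG-3'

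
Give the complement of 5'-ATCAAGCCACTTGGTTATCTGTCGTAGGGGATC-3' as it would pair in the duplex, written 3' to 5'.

Base-pairing A↔T, G↔C gives the complement. The complementary strand is antiparallel, so paired with a 5'→3' strand it runs 3'→5'.

3'-TAGTTCGGTGAACCAATAGACAGCATCCCCTAG-5'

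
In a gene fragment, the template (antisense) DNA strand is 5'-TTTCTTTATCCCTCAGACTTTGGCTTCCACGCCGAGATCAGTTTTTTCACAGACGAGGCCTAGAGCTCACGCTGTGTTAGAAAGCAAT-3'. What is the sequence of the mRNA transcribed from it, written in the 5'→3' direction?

RNA polymerase reads the template 3'→5' and synthesizes mRNA 5'→3' by base-pairing (A→U, T→A, G↔C). The complement of the template is AAAGAAATAGGGAGTCTGAAACCGAAGGTGCGGCTCTAGTCAAAAAAGTGTCTGCTCCGGATCTCGAGTGCGACACAATCTTTCGTTA; antiparallel, so 5'→3' the coding strand is ATTGCTTTCTAACACAGCGTGAGCTCTAGGCCTCGTCTGTGAAAAAACTGATCTCGGCGTGGAAGCCAAAGTCTGAGGGATAAAGAAA. Replace T with U for the mRNA.

5'-AUUGCUUUCUAACACAGCGUGAGCUCUAGGCCUCGUCUGUGAAAAAACUGAUCUCGGCGUGGAAGCCAAAGUCUGAGGGAUAAAGAAA-3'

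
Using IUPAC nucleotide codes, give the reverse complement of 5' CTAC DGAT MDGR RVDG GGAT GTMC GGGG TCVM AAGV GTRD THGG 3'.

5'-CCDAHYACBCTTKBGACCCCGKACATCCCHBYYCHKATCHGTAG-3'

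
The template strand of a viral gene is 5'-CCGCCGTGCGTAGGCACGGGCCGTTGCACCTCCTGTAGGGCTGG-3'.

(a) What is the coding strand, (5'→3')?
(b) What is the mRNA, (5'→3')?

(a) 5'-CCAGCCCTACAGGAGGTGCAACGGCCCGTGCCTACGCACGGCGG-3'
(b) 5'-CCAGCCCUACAGGAGGUGCAACGGCCCGUGCCUACGCACGGCGG-3'

(a) The coding strand is the reverse complement of the template: complement GGCGGCACGCATCCGTGCCCGGCAACGTGGAGGACATCCCGACC, then reverse.
(b) mRNA has the coding-strand sequence with T→U.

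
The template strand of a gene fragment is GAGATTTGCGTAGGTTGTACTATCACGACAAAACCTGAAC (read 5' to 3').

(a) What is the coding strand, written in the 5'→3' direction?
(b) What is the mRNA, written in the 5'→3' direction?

(a) The coding strand is the reverse complement of the template: complement CTCTAAACGCATCCAACATGATAGTGCTGTTTTGGACTTG, then reverse.
(b) mRNA has the coding-strand sequence with T→U.

(a) 5′-GTTCAGGTTTTGTCGTGATAGTACAACCTACGCAAATCTC-3′
(b) 5'-GUUCAGGUUUUGUCGUGAUAGUACAACCUACGCAAAUCUC-3'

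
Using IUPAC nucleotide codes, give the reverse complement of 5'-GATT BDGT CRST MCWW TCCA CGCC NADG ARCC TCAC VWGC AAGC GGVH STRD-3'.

5′-HYASDBCCGCTTGCWBGTGAGGYTCHTNGGCGTGGAWWGKASYGACHVAATC-3′

Standard pairs A↔T, G↔C; ambiguity codes pair R↔Y, M↔K, W↔W, S↔S, B↔V, D↔H, N↔N. Complement (CTAAVHCAGYSAKGWWAGGTGCGGNTHCTYGGAGTGBWCGTTCGCCBDSAYH), then reverse for 5'→3'.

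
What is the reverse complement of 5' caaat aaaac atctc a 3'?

Complement each base (A↔T, G↔C): GTTTATTTTGTAGAGT. Then reverse.

5'-TGAGATGTTTTATTTG-3'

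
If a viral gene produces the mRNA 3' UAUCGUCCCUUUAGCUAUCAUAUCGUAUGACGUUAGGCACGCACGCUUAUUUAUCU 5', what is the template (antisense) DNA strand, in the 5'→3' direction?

5'-ATAGCAGGGAAATCGATAGTATAGCATACTGCAATCCGTGCGTGCGAATAAATAGA-3'

Written 5'→3' the mRNA is UCUAUUUAUUCGCACGCACGGAUUGCAGUAUGCUAUACUAUCGAUUUCCCUGCUAU, so the coding DNA strand is TCTATTTATTCGCACGCACGGATTGCAGTATGCTATACTATCGATTTCCCTGCTAT. The template is its reverse complement.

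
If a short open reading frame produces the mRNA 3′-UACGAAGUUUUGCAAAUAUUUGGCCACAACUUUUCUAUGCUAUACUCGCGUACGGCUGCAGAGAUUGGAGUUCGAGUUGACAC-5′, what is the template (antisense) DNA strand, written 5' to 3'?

Written 5'→3' the mRNA is CACAGUUGAGCUUGAGGUUAGAGACGUCGGCAUGCGCUCAUAUCGUAUCUUUUCAACACCGGUUUAUAAACGUUUUGAAGCAU, so the coding DNA strand is CACAGTTGAGCTTGAGGTTAGAGACGTCGGCATGCGCTCATATCGTATCTTTTCAACACCGGTTTATAAACGTTTTGAAGCAT. The template is its reverse complement.

5′-ATGCTTCAAAACGTTTATAAACCGGTGTTGAAAAGATACGATATGAGCGCATGCCGACGTCTCTAACCTCAAGCTCAACTGTG-3′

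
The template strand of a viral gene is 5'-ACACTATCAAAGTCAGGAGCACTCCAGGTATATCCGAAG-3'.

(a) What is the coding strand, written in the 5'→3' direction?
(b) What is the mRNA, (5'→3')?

(a) 5'-CTTCGGATATACCTGGAGTGCTCCTGACTTTGATAGTGT-3'
(b) 5'-CUUCGGAUAUACCUGGAGUGCUCCUGACUUUGAUAGUGU-3'

(a) The coding strand is the reverse complement of the template: complement TGTGATAGTTTCAGTCCTCGTGAGGTCCATATAGGCTTC, then reverse.
(b) mRNA has the coding-strand sequence with T→U.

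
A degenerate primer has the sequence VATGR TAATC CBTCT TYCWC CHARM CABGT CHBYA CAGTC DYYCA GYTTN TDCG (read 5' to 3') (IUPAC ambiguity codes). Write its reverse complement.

5′-CGHANAARCTGRRHGACTGTRVDGACVTGKYTDGGWGRAAGAVGGATTAYCATB-3′

Standard pairs A↔T, G↔C; ambiguity codes pair R↔Y, M↔K, W↔W, B↔V, D↔H, N↔N. Complement (BTACYATTAGGVAGAARGWGGDTYKGTVCAGDVRTGTCAGHRRGTCRAANAHGC), then reverse for 5'→3'.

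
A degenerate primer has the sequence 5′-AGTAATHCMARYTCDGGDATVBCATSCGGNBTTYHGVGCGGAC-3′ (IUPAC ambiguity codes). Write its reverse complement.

Standard pairs A↔T, G↔C; ambiguity codes pair R↔Y, M↔K, S↔S, B↔V, D↔H, N↔N. Complement (TCATTADGKTYRAGHCCHTABVGTASGCCNVAARDCBCGCCTG), then reverse for 5'→3'.

5'-GTCCGCBCDRAAVNCCGSATGVBATHCCHGARYTKGDATTACT-3'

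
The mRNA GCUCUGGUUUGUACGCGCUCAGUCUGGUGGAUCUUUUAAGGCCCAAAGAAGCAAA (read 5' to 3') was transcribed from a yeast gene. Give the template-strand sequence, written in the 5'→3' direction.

5'-TTTGCTTCTTTGGGCCTTAAAAGATCCACCAGACTGAGCGCGTACAAACCAGAGC-3'

Replace U with T to get the coding DNA strand: GCTCTGGTTTGTACGCGCTCAGTCTGGTGGATCTTTTAAGGCCCAAAGAAGCAAA. The template strand is its reverse complement (complement CGAGACCAAACATGCGCGAGTCAGACCACCTAGAAAATTCCGGGTTTCTTCGTTT, then reverse).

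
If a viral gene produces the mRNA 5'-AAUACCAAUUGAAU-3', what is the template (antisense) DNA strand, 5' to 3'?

Replace U with T to get the coding DNA strand: AATACCAATTGAAT. The template strand is its reverse complement (complement TTATGGTTAACTTA, then reverse).

5'-ATTCAATTGGTATT-3'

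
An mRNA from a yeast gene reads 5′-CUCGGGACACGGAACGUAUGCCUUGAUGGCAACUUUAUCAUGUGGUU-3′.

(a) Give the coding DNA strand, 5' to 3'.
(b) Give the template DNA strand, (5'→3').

(a) The coding strand matches the mRNA with U→T.
(b) The template strand is the reverse complement of the coding strand.

(a) 5′-CTCGGGACACGGAACGTATGCCTTGATGGCAACTTTATCATGTGGTT-3′
(b) 5'-AACCACATGATAAAGTTGCCATCAAGGCATACGTTCCGTGTCCCGAG-3'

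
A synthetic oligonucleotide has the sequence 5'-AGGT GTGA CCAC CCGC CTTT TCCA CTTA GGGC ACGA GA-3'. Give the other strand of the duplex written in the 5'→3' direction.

The complement of AGGTGTGACCACCCGCCTTTTCCACTTAGGGCACGAGA is TCCACACTGGTGGGCGGAAAAGGTGAATCCCGTGCTCT (A↔T, G↔C). DNA strands are antiparallel, so the complementary strand runs 3'→5'; reversing gives the 5'→3' form.

5'-TCTCGTGCCCTAAGTGGAAAAGGCGGGTGGTCACACCT-3'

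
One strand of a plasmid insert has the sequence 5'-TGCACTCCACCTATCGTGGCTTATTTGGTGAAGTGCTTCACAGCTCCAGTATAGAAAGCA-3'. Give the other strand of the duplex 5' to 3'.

Pairing A↔T and G↔C gives ACGTGAGGTGGATAGCACCGAATAAACCACTTCACGAAGTGTCGAGGTCATATCTTTCGT, running 3'→5'. Reverse for the 5'→3' convention.

5′-TGCTTTCTATACTGGAGCTGTGAAGCACTTCACCAAATAAGCCACGATAGGTGGAGTGCA-3′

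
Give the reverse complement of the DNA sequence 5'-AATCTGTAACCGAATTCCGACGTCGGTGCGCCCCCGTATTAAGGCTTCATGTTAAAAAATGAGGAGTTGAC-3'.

Reading the sequence 3'→5' and pairing each base (A↔T, G↔C) gives the reverse complement directly.

5'-GTCAACTCCTCATTTTTTAACATGAAGCCTTAATACGGGGGCGCACCGACGTCGGAATTCGGTTACAGATT-3'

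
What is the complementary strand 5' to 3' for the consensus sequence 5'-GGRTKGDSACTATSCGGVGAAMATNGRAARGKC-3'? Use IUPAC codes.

Standard pairs A↔T, G↔C; ambiguity codes pair R↔Y, M↔K, S↔S, D↔H, V↔B, N↔N. Complement (CCYAMCHSTGATASGCCBCTTKTANCYTTYCMG), then reverse for 5'→3'.

5'-GMCYTTYCNATKTTCBCCGSATAGTSHCMAYCC-3'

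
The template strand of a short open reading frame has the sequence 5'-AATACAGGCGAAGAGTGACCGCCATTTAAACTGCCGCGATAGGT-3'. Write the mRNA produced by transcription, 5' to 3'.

5'-ACCUAUCGCGGCAGUUUAAAUGGCGGUCACUCUUCGCCUGUAUU-3'

The mRNA has the sequence of the coding strand (reverse complement of the template) with T→U. Reverse complement of AATACAGGCGAAGAGTGACCGCCATTTAAACTGCCGCGATAGGT is ACCTATCGCGGCAGTTTAAATGGCGGTCACTCTTCGCCTGTATT; then T→U.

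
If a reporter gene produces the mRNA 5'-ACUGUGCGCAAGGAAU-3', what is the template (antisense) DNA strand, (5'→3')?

5'-ATTCCTTGCGCACAGT-3'

Replace U with T to get the coding DNA strand: ACTGTGCGCAAGGAAT. The template strand is its reverse complement (complement TGACACGCGTTCCTTA, then reverse).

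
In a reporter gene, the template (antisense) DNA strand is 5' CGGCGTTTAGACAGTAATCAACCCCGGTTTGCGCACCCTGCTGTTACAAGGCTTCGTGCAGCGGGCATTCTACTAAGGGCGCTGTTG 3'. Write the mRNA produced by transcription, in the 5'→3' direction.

5′-CAACAGCGCCCUUAGUAGAAUGCCCGCUGCACGAAGCCUUGUAACAGCAGGGUGCGCAAACCGGGGUUGAUUACUGUCUAAACGCCG-3′

The mRNA has the sequence of the coding strand (reverse complement of the template) with T→U. Reverse complement of CGGCGTTTAGACAGTAATCAACCCCGGTTTGCGCACCCTGCTGTTACAAGGCTTCGTGCAGCGGGCATTCTACTAAGGGCGCTGTTG is CAACAGCGCCCTTAGTAGAATGCCCGCTGCACGAAGCCTTGTAACAGCAGGGTGCGCAAACCGGGGTTGATTACTGTCTAAACGCCG; then T→U.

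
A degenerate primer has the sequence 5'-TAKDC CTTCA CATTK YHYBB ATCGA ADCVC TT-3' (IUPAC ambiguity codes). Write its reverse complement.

5′-AAGBGHTTCGATVVRDRMAATGTGAAGGHMTA-3′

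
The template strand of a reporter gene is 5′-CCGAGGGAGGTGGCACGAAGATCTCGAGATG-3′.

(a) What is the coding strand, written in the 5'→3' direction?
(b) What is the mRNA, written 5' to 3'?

(a) The coding strand is the reverse complement of the template: complement GGCTCCCTCCACCGTGCTTCTAGAGCTCTAC, then reverse.
(b) mRNA has the coding-strand sequence with T→U.

(a) 5'-CATCTCGAGATCTTCGTGCCACCTCCCTCGG-3'
(b) 5′-CAUCUCGAGAUCUUCGUGCCACCUCCCUCGG-3′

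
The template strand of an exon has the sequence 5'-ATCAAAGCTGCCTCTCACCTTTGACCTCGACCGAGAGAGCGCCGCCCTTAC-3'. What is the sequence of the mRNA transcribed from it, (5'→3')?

RNA polymerase reads the template 3'→5' and synthesizes mRNA 5'→3' by base-pairing (A→U, T→A, G↔C). The complement of the template is TAGTTTCGACGGAGAGTGGAAACTGGAGCTGGCTCTCTCGCGGCGGGAATG; antiparallel, so 5'→3' the coding strand is GTAAGGGCGGCGCTCTCTCGGTCGAGGTCAAAGGTGAGAGGCAGCTTTGAT. Replace T with U for the mRNA.

5'-GUAAGGGCGGCGCUCUCUCGGUCGAGGUCAAAGGUGAGAGGCAGCUUUGAU-3'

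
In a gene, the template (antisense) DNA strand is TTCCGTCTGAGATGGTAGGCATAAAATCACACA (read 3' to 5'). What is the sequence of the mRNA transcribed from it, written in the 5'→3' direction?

Reading the template 3'→5' as shown, RNA polymerase pairs each base (A→U, T→A, G↔C) to build mRNA 5'→3' directly.

5'-AAGGCAGACUCUACCAUCCGUAUUUUAGUGUGU-3'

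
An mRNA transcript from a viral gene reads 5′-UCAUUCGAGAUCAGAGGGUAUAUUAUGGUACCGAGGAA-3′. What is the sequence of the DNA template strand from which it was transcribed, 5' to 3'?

Replace U with T to get the coding DNA strand: TCATTCGAGATCAGAGGGTATATTATGGTACCGAGGAA. The template strand is its reverse complement (complement AGTAAGCTCTAGTCTCCCATATAATACCATGGCTCCTT, then reverse).

5'-TTCCTCGGTACCATAATATACCCTCTGATCTCGAATGA-3'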